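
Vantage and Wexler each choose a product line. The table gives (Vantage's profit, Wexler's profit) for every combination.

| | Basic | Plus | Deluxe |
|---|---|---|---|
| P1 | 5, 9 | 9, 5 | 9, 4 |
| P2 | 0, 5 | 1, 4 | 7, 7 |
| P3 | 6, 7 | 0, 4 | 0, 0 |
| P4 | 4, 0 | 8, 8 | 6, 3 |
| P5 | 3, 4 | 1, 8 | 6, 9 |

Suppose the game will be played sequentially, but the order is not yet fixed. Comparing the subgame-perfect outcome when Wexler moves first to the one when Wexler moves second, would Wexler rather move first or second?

If Vantage leads: Wexler's best replies are P1→Basic, P2→Deluxe, P3→Basic, P4→Plus, P5→Deluxe; Vantage's induced payoffs 5, 7, 6, 8, 6; outcome (P4, Plus), payoffs (8, 8).
If Wexler leads: Vantage's best replies are Basic→P3, Plus→P1, Deluxe→P1; Wexler's induced payoffs 7, 5, 4; outcome (P3, Basic), payoffs (6, 7).
Wexler gets 7 moving first and 8 moving second, so Wexler prefers to move second.

second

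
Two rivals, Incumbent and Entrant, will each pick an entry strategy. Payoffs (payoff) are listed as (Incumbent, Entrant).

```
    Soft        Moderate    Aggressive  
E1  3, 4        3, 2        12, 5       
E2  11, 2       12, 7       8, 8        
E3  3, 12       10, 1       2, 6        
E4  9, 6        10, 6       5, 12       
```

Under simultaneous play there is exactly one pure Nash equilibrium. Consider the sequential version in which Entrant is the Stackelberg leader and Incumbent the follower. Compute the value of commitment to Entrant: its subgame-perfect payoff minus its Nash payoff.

2

Solve by backward induction (Entrant leads).
- Soft: BR = E2, leader payoff 2.
- Moderate: BR = E2, leader payoff 7.
- Aggressive: BR = E1, leader payoff 5.
Among 2, 7, 5, the best is 7 at Moderate. Subgame-perfect outcome: (E2, Moderate) with payoffs (12, 7).
For the simultaneous game, intersect best replies.
Incumbent's best replies: Soft→E2; Moderate→E2; Aggressive→E1.
Entrant's best replies: E1→Aggressive; E2→Aggressive; E3→Soft; E4→Aggressive.
Only (E1, Aggressive) has each player best-responding; Nash payoffs (12, 5).
Entrant's commitment gain: 7 − 5 = 2.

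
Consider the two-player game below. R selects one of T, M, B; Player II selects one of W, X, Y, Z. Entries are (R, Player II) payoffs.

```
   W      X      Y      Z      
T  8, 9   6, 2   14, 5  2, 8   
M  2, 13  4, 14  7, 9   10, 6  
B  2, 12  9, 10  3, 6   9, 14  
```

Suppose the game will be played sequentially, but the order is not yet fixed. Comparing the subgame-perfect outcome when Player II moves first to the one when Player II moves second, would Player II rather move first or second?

If R leads: Player II's best replies are T→W, M→X, B→Z; R's induced payoffs 8, 4, 9; outcome (B, Z), payoffs (9, 14).
If Player II leads: R's best replies are W→T, X→B, Y→T, Z→M; Player II's induced payoffs 9, 10, 5, 6; outcome (B, X), payoffs (9, 10).
Player II gets 10 moving first and 14 moving second, so Player II prefers to move second.

second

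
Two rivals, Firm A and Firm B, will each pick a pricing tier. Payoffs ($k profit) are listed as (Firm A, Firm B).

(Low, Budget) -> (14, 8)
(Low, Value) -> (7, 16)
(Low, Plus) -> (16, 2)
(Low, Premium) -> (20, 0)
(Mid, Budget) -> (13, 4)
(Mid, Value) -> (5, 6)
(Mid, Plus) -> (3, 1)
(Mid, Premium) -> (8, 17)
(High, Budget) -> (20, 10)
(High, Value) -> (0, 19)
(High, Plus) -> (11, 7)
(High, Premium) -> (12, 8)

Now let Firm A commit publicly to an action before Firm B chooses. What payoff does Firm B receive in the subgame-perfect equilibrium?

Firm B best-responds to each possible Firm A move:
- Low: Firm B compares 8, 16, 2, 0 and picks Value; Firm A would get 7.
- Mid: Firm B compares 4, 6, 1, 17 and picks Premium; Firm A would get 8.
- High: Firm B compares 10, 19, 7, 8 and picks Value; Firm A would get 0.
Maximizing over 7, 8, 0, Firm A chooses Mid. Subgame-perfect outcome: (Mid, Premium) with payoffs (8, 17).

17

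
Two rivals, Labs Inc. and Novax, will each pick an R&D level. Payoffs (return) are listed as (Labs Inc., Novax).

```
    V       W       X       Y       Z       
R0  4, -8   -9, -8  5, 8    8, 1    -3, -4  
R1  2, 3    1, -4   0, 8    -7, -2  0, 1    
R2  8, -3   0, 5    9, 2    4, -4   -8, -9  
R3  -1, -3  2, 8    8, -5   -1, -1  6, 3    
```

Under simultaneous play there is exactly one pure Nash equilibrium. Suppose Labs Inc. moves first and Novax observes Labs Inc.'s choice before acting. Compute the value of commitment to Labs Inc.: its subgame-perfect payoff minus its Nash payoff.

3

Backward induction with Labs Inc. moving first.
- R0 → Novax plays X (best of -8, -8, 8, 1, -4); Labs Inc. gets 5.
- R1 → Novax plays X (best of 3, -4, 8, -2, 1); Labs Inc. gets 0.
- R2 → Novax plays W (best of -3, 5, 2, -4, -9); Labs Inc. gets 0.
- R3 → Novax plays W (best of -3, 8, -5, -1, 3); Labs Inc. gets 2.
Among 5, 0, 0, 2, the best is 5 at R0. Subgame-perfect outcome: (R0, X) with payoffs (5, 8).
Under simultaneous play:
Labs Inc.'s best replies: V→R2; W→R3; X→R2; Y→R0; Z→R3.
Novax's best replies: R0→X; R1→X; R2→W; R3→W.
Only (R3, W) has each player best-responding; Nash payoffs (2, 8).
Labs Inc.'s commitment gain: 5 − 2 = 3.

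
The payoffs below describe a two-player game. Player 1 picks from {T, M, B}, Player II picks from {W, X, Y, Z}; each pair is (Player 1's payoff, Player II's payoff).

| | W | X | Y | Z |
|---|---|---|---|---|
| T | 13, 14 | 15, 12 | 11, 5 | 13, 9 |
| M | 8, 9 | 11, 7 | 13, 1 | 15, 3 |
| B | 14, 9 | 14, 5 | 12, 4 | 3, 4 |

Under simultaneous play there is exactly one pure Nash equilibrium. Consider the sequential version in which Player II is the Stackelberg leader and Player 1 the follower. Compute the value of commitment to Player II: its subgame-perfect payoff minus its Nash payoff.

3

Work backward from Player 1's decision.
- W → Player 1 plays B (best of 13, 8, 14); Player II gets 9.
- X → Player 1 plays T (best of 15, 11, 14); Player II gets 12.
- Y → Player 1 plays M (best of 11, 13, 12); Player II gets 1.
- Z → Player 1 plays M (best of 13, 15, 3); Player II gets 3.
Among 9, 12, 1, 3, the best is 12 at X. Subgame-perfect outcome: (T, X) with payoffs (15, 12).
Under simultaneous play:
Player 1's best replies: W→B; X→T; Y→M; Z→M.
Player II's best replies: T→W; M→W; B→W.
The unique mutual best reply is (B, W), giving (14, 9).
Player II's commitment gain: 12 − 9 = 3.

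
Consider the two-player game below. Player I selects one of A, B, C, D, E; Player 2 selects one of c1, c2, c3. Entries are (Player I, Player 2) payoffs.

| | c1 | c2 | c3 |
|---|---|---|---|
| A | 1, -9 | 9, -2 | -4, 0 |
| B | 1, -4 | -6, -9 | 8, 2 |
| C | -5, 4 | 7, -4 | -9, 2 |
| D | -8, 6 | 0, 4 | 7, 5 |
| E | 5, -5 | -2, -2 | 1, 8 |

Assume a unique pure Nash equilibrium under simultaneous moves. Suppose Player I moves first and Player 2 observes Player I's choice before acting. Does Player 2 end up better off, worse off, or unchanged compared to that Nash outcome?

Solve by backward induction (Player I leads).
- A: Player 2 compares -9, -2, 0 and picks c3; Player I would get -4.
- B: Player 2 compares -4, -9, 2 and picks c3; Player I would get 8.
- C: Player 2 compares 4, -4, 2 and picks c1; Player I would get -5.
- D: Player 2 compares 6, 4, 5 and picks c1; Player I would get -8.
- E: Player 2 compares -5, -2, 8 and picks c3; Player I would get 1.
Maximizing over -4, 8, -5, -8, 1, Player I chooses B. Subgame-perfect outcome: (B, c3) with payoffs (8, 2).
Under simultaneous play:
Player I's best replies: c1→E; c2→A; c3→B.
Player 2's best replies: A→c3; B→c3; C→c1; D→c1; E→c3.
The unique mutual best reply is (B, c3), giving (8, 2).
Player 2 earns 2 sequentially versus 2 at the Nash outcome: unchanged.

unchanged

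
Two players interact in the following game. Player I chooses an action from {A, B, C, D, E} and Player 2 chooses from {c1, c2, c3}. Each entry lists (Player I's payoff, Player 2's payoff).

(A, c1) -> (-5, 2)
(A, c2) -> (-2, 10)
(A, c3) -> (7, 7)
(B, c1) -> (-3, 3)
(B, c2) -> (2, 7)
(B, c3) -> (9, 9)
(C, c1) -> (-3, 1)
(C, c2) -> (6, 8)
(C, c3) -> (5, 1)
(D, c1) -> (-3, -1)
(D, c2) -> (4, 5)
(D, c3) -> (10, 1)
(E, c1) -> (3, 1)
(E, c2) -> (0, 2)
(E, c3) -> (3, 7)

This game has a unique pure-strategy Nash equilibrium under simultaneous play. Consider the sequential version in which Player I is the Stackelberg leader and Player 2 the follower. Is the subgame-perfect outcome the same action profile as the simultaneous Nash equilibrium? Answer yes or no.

Solve by backward induction (Player I leads).
- A: BR = c2, leader payoff -2.
- B: BR = c3, leader payoff 9.
- C: BR = c2, leader payoff 6.
- D: BR = c2, leader payoff 4.
- E: BR = c3, leader payoff 3.
Among -2, 9, 6, 4, 3, the best is 9 at B. Subgame-perfect outcome: (B, c3) with payoffs (9, 9).
Now find the simultaneous Nash equilibrium.
Player I's best replies: c1→E; c2→C; c3→D.
Player 2's best replies: A→c2; B→c3; C→c2; D→c2; E→c3.
The unique mutual best reply is (C, c2), giving (6, 8).
Sequential outcome (B, c3) differs from the Nash profile (C, c2).

no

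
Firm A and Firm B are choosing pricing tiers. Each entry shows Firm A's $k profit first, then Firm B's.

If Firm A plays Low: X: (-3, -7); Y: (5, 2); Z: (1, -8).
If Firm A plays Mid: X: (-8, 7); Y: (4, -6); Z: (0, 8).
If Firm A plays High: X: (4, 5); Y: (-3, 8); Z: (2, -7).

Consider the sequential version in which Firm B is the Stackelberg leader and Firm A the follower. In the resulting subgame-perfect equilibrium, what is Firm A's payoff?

Backward induction with Firm B moving first.
- X: BR = High, leader payoff 5.
- Y: BR = Low, leader payoff 2.
- Z: BR = High, leader payoff -7.
Among 5, 2, -7, the best is 5 at X. Subgame-perfect outcome: (High, X) with payoffs (4, 5).

4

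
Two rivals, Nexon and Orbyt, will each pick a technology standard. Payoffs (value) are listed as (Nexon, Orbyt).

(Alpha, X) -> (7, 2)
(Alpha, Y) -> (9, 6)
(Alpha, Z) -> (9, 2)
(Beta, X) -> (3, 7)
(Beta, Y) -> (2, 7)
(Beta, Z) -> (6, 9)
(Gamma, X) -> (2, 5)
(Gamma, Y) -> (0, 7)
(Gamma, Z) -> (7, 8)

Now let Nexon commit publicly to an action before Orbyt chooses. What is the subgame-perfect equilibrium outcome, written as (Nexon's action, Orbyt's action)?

(Alpha, Y)

Orbyt best-responds to each possible Nexon move:
- Alpha → Orbyt plays Y (best of 2, 6, 2); Nexon gets 9.
- Beta → Orbyt plays Z (best of 7, 7, 9); Nexon gets 6.
- Gamma → Orbyt plays Z (best of 5, 7, 8); Nexon gets 7.
Among 9, 6, 7, the best is 9 at Alpha. Subgame-perfect outcome: (Alpha, Y) with payoffs (9, 6).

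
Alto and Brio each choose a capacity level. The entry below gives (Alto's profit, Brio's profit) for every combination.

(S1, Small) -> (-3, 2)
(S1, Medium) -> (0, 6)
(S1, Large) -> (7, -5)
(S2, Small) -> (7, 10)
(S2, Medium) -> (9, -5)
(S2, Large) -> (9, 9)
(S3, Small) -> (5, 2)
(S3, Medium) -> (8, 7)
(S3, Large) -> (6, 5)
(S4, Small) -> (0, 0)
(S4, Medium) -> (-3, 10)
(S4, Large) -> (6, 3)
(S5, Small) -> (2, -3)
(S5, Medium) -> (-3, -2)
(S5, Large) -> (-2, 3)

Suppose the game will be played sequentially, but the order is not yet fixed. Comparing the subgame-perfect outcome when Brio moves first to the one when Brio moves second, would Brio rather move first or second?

first

If Alto leads: Brio's best replies are S1→Medium, S2→Small, S3→Medium, S4→Medium, S5→Large; Alto's induced payoffs 0, 7, 8, -3, -2; outcome (S3, Medium), payoffs (8, 7).
If Brio leads: Alto's best replies are Small→S2, Medium→S2, Large→S2; Brio's induced payoffs 10, -5, 9; outcome (S2, Small), payoffs (7, 10).
Brio gets 10 moving first and 7 moving second, so Brio prefers to move first.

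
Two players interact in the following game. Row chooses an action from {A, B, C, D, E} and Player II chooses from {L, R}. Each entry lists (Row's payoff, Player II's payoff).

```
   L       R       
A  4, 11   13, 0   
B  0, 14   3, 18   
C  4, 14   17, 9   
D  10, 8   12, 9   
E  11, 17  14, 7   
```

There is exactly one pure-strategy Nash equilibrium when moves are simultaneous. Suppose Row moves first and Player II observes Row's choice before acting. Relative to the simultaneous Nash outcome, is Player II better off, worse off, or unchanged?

Player II best-responds to each possible Row move:
- A: Player II compares 11, 0 and picks L; Row would get 4.
- B: Player II compares 14, 18 and picks R; Row would get 3.
- C: Player II compares 14, 9 and picks L; Row would get 4.
- D: Player II compares 8, 9 and picks R; Row would get 12.
- E: Player II compares 17, 7 and picks L; Row would get 11.
Row's induced payoffs are 4, 3, 4, 12, 11, so Row commits to D. Subgame-perfect outcome: (D, R) with payoffs (12, 9).
For the simultaneous game, intersect best replies.
Row's best replies: L→E; R→C.
Player II's best replies: A→L; B→R; C→L; D→R; E→L.
Only (E, L) has each player best-responding; Nash payoffs (11, 17).
Player II earns 9 sequentially versus 17 at the Nash outcome: worse off.

worse off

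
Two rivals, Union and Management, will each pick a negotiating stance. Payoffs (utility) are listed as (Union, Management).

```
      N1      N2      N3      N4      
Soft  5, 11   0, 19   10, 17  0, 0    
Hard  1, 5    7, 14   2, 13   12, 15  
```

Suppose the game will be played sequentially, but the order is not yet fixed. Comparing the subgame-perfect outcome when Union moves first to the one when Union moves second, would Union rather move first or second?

If Union leads: Management's best replies are Soft→N2, Hard→N4; Union's induced payoffs 0, 12; outcome (Hard, N4), payoffs (12, 15).
If Management leads: Union's best replies are N1→Soft, N2→Hard, N3→Soft, N4→Hard; Management's induced payoffs 11, 14, 17, 15; outcome (Soft, N3), payoffs (10, 17).
Union gets 12 moving first and 10 moving second, so Union prefers to move first.

first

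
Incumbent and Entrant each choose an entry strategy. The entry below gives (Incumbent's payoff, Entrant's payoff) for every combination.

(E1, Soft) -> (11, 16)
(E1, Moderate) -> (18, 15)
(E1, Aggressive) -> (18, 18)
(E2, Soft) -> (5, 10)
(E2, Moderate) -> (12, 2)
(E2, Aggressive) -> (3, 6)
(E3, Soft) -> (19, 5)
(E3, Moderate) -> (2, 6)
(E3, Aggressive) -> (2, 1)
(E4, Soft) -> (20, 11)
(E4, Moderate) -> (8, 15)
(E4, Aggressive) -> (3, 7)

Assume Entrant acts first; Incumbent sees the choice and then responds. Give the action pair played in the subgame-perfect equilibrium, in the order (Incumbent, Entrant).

(E1, Aggressive)

Incumbent best-responds to each possible Entrant move:
- Soft: Incumbent compares 11, 5, 19, 20 and picks E4; Entrant would get 11.
- Moderate: Incumbent compares 18, 12, 2, 8 and picks E1; Entrant would get 15.
- Aggressive: Incumbent compares 18, 3, 2, 3 and picks E1; Entrant would get 18.
Among 11, 15, 18, the best is 18 at Aggressive. Subgame-perfect outcome: (E1, Aggressive) with payoffs (18, 18).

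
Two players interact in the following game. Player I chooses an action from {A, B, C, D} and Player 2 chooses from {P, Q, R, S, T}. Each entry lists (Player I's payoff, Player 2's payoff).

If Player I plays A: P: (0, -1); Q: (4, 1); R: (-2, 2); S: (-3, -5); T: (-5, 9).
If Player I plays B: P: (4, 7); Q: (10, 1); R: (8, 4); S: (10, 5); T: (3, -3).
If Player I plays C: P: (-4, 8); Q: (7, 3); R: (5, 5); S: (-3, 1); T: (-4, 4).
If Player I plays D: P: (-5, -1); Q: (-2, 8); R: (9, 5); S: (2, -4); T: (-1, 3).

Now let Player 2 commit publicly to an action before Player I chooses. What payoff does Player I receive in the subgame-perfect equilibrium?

Player I best-responds to each possible Player 2 move:
- P → Player I plays B (best of 0, 4, -4, -5); Player 2 gets 7.
- Q → Player I plays B (best of 4, 10, 7, -2); Player 2 gets 1.
- R → Player I plays D (best of -2, 8, 5, 9); Player 2 gets 5.
- S → Player I plays B (best of -3, 10, -3, 2); Player 2 gets 5.
- T → Player I plays B (best of -5, 3, -4, -1); Player 2 gets -3.
Player 2's induced payoffs are 7, 1, 5, 5, -3, so Player 2 commits to P. Subgame-perfect outcome: (B, P) with payoffs (4, 7).

4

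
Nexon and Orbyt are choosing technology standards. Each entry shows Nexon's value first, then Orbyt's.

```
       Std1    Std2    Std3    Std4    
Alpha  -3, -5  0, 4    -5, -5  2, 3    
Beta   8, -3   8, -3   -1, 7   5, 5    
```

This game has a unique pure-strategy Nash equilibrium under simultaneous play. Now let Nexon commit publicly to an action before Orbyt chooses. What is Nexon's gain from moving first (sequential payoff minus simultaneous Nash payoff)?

1

Orbyt best-responds to each possible Nexon move:
- Alpha: Orbyt compares -5, 4, -5, 3 and picks Std2; Nexon would get 0.
- Beta: Orbyt compares -3, -3, 7, 5 and picks Std3; Nexon would get -1.
Among 0, -1, the best is 0 at Alpha. Subgame-perfect outcome: (Alpha, Std2) with payoffs (0, 4).
For the simultaneous game, intersect best replies.
Nexon's best replies: Std1→Beta; Std2→Beta; Std3→Beta; Std4→Beta.
Orbyt's best replies: Alpha→Std2; Beta→Std3.
Only (Beta, Std3) has each player best-responding; Nash payoffs (-1, 7).
Nexon's commitment gain: 0 − -1 = 1.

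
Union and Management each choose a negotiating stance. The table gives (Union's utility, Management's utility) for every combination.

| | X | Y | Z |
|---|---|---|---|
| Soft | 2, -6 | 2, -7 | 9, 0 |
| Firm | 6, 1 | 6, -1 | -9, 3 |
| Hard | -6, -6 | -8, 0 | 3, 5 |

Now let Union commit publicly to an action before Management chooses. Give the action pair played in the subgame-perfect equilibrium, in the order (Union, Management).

(Soft, Z)

Backward induction with Union moving first.
- Soft → Management plays Z (best of -6, -7, 0); Union gets 9.
- Firm → Management plays Z (best of 1, -1, 3); Union gets -9.
- Hard → Management plays Z (best of -6, 0, 5); Union gets 3.
Union's induced payoffs are 9, -9, 3, so Union commits to Soft. Subgame-perfect outcome: (Soft, Z) with payoffs (9, 0).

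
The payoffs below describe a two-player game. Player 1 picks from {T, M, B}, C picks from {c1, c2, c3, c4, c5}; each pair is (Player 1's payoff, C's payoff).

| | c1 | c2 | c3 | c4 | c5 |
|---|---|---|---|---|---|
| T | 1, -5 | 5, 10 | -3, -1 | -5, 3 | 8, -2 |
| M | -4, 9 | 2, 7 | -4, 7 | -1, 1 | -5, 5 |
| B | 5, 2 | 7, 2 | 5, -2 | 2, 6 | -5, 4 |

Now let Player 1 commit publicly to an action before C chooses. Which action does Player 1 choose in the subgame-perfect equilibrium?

Solve by backward induction (Player 1 leads).
- T: C compares -5, 10, -1, 3, -2 and picks c2; Player 1 would get 5.
- M: C compares 9, 7, 7, 1, 5 and picks c1; Player 1 would get -4.
- B: C compares 2, 2, -2, 6, 4 and picks c4; Player 1 would get 2.
Maximizing over 5, -4, 2, Player 1 chooses T. Subgame-perfect outcome: (T, c2) with payoffs (5, 10).

T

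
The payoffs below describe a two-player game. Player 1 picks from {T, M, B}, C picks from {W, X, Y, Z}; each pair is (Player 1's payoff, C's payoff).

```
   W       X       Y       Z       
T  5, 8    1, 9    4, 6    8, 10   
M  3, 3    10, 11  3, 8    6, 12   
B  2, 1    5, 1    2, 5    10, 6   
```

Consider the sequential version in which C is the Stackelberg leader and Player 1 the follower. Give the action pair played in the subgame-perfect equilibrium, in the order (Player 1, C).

(M, X)

Solve by backward induction (C leads).
- W: Player 1 compares 5, 3, 2 and picks T; C would get 8.
- X: Player 1 compares 1, 10, 5 and picks M; C would get 11.
- Y: Player 1 compares 4, 3, 2 and picks T; C would get 6.
- Z: Player 1 compares 8, 6, 10 and picks B; C would get 6.
C's induced payoffs are 8, 11, 6, 6, so C commits to X. Subgame-perfect outcome: (M, X) with payoffs (10, 11).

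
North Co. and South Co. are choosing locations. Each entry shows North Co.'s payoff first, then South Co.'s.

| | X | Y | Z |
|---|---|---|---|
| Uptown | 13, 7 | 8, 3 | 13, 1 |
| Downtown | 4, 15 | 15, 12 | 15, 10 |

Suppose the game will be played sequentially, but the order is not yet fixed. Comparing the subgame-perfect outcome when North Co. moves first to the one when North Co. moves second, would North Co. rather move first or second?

second

If North Co. leads: South Co.'s best replies are Uptown→X, Downtown→X; North Co.'s induced payoffs 13, 4; outcome (Uptown, X), payoffs (13, 7).
If South Co. leads: North Co.'s best replies are X→Uptown, Y→Downtown, Z→Downtown; South Co.'s induced payoffs 7, 12, 10; outcome (Downtown, Y), payoffs (15, 12).
North Co. gets 13 moving first and 15 moving second, so North Co. prefers to move second.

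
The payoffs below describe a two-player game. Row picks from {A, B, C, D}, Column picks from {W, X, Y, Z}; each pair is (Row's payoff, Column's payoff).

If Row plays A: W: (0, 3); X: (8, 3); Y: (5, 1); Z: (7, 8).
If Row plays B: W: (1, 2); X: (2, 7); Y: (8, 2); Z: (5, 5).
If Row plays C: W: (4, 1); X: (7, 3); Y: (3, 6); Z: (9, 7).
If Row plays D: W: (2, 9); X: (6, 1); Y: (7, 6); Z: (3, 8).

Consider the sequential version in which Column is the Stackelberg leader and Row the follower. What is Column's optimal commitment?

Row best-responds to each possible Column move:
- W → Row plays C (best of 0, 1, 4, 2); Column gets 1.
- X → Row plays A (best of 8, 2, 7, 6); Column gets 3.
- Y → Row plays B (best of 5, 8, 3, 7); Column gets 2.
- Z → Row plays C (best of 7, 5, 9, 3); Column gets 7.
Column's induced payoffs are 1, 3, 2, 7, so Column commits to Z. Subgame-perfect outcome: (C, Z) with payoffs (9, 7).

Z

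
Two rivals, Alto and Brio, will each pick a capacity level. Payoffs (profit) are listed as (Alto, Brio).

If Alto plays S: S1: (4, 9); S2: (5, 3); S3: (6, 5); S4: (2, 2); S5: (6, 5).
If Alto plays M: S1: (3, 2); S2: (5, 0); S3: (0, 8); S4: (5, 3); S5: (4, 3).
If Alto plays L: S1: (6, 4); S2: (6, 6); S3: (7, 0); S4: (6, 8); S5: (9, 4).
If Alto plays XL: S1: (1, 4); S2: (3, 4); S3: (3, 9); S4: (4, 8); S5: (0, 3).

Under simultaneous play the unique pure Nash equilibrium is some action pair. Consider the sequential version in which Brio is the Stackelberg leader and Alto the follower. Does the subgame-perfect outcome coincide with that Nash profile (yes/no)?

yes

Alto best-responds to each possible Brio move:
- S1: BR = L, leader payoff 4.
- S2: BR = L, leader payoff 6.
- S3: BR = L, leader payoff 0.
- S4: BR = L, leader payoff 8.
- S5: BR = L, leader payoff 4.
Among 4, 6, 0, 8, 4, the best is 8 at S4. Subgame-perfect outcome: (L, S4) with payoffs (6, 8).
Now find the simultaneous Nash equilibrium.
Alto's best replies: S1→L; S2→L; S3→L; S4→L; S5→L.
Brio's best replies: S→S1; M→S3; L→S4; XL→S3.
Only (L, S4) has each player best-responding; Nash payoffs (6, 8).
Sequential outcome (L, S4) coincides with the Nash profile (L, S4).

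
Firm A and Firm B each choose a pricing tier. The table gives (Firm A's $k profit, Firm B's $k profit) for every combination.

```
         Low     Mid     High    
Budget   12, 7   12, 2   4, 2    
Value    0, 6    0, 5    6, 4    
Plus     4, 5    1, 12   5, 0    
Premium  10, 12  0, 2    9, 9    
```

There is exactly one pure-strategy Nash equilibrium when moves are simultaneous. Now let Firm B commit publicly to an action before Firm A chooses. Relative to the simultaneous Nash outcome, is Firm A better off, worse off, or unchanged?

Work backward from Firm A's decision.
- Low: Firm A compares 12, 0, 4, 10 and picks Budget; Firm B would get 7.
- Mid: Firm A compares 12, 0, 1, 0 and picks Budget; Firm B would get 2.
- High: Firm A compares 4, 6, 5, 9 and picks Premium; Firm B would get 9.
Among 7, 2, 9, the best is 9 at High. Subgame-perfect outcome: (Premium, High) with payoffs (9, 9).
For the simultaneous game, intersect best replies.
Firm A's best replies: Low→Budget; Mid→Budget; High→Premium.
Firm B's best replies: Budget→Low; Value→Low; Plus→Mid; Premium→Low.
The unique mutual best reply is (Budget, Low), giving (12, 7).
Firm A earns 9 sequentially versus 12 at the Nash outcome: worse off.

worse off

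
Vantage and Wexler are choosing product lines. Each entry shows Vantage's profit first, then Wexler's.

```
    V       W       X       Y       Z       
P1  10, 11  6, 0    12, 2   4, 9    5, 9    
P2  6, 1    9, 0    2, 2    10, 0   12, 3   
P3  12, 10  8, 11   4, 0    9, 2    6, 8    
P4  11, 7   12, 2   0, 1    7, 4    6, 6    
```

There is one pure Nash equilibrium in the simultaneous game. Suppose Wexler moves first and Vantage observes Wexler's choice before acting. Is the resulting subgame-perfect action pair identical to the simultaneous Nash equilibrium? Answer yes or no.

no

Backward induction with Wexler moving first.
- V: BR = P3, leader payoff 10.
- W: BR = P4, leader payoff 2.
- X: BR = P1, leader payoff 2.
- Y: BR = P2, leader payoff 0.
- Z: BR = P2, leader payoff 3.
Wexler's induced payoffs are 10, 2, 2, 0, 3, so Wexler commits to V. Subgame-perfect outcome: (P3, V) with payoffs (12, 10).
Under simultaneous play:
Vantage's best replies: V→P3; W→P4; X→P1; Y→P2; Z→P2.
Wexler's best replies: P1→V; P2→Z; P3→W; P4→V.
The unique mutual best reply is (P2, Z), giving (12, 3).
Sequential outcome (P3, V) differs from the Nash profile (P2, Z).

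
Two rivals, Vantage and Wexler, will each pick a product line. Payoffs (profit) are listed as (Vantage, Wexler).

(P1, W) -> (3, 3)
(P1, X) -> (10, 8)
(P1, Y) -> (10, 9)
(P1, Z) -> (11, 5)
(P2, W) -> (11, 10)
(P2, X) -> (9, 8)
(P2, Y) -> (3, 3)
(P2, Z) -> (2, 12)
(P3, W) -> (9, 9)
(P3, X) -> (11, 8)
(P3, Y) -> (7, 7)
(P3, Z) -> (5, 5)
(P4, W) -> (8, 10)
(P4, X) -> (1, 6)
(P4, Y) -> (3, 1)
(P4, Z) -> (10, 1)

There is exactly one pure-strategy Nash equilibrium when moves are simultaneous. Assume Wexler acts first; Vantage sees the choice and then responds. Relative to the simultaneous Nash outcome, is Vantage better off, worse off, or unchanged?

Backward induction with Wexler moving first.
- W: Vantage compares 3, 11, 9, 8 and picks P2; Wexler would get 10.
- X: Vantage compares 10, 9, 11, 1 and picks P3; Wexler would get 8.
- Y: Vantage compares 10, 3, 7, 3 and picks P1; Wexler would get 9.
- Z: Vantage compares 11, 2, 5, 10 and picks P1; Wexler would get 5.
Wexler's induced payoffs are 10, 8, 9, 5, so Wexler commits to W. Subgame-perfect outcome: (P2, W) with payoffs (11, 10).
For the simultaneous game, intersect best replies.
Vantage's best replies: W→P2; X→P3; Y→P1; Z→P1.
Wexler's best replies: P1→Y; P2→Z; P3→W; P4→W.
Only (P1, Y) has each player best-responding; Nash payoffs (10, 9).
Vantage earns 11 sequentially versus 10 at the Nash outcome: better off.

better off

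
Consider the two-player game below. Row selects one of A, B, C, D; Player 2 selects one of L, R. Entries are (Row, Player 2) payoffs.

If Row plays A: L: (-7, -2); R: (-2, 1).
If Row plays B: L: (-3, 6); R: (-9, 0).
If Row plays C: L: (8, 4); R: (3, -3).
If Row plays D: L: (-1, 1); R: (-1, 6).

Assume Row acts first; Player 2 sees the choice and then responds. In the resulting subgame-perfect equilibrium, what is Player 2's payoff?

Work backward from Player 2's decision.
- A: Player 2 compares -2, 1 and picks R; Row would get -2.
- B: Player 2 compares 6, 0 and picks L; Row would get -3.
- C: Player 2 compares 4, -3 and picks L; Row would get 8.
- D: Player 2 compares 1, 6 and picks R; Row would get -1.
Row's induced payoffs are -2, -3, 8, -1, so Row commits to C. Subgame-perfect outcome: (C, L) with payoffs (8, 4).

4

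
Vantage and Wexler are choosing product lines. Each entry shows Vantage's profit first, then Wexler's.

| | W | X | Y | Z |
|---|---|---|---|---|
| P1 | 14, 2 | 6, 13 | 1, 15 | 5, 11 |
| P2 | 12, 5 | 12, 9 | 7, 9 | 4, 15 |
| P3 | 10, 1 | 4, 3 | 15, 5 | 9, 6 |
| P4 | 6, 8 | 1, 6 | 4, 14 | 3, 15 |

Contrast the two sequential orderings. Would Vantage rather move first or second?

If Vantage leads: Wexler's best replies are P1→Y, P2→Z, P3→Z, P4→Z; Vantage's induced payoffs 1, 4, 9, 3; outcome (P3, Z), payoffs (9, 6).
If Wexler leads: Vantage's best replies are W→P1, X→P2, Y→P3, Z→P3; Wexler's induced payoffs 2, 9, 5, 6; outcome (P2, X), payoffs (12, 9).
Vantage gets 9 moving first and 12 moving second, so Vantage prefers to move second.

second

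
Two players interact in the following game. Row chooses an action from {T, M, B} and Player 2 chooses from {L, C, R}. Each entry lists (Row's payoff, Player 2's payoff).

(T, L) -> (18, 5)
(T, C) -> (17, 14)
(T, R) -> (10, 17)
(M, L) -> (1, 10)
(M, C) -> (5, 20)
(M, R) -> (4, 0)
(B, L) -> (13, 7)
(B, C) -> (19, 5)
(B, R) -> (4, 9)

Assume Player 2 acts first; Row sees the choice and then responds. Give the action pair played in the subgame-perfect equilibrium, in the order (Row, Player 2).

Solve by backward induction (Player 2 leads).
- L: BR = T, leader payoff 5.
- C: BR = B, leader payoff 5.
- R: BR = T, leader payoff 17.
Among 5, 5, 17, the best is 17 at R. Subgame-perfect outcome: (T, R) with payoffs (10, 17).

(T, R)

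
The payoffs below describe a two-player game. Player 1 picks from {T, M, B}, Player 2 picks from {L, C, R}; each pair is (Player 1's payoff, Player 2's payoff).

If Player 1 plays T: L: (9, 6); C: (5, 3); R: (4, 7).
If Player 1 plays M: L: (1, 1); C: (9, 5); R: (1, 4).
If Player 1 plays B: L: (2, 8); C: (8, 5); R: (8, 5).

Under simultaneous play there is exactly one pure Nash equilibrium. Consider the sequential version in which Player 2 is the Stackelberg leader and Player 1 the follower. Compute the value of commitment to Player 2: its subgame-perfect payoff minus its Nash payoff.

1

Solve by backward induction (Player 2 leads).
- L: BR = T, leader payoff 6.
- C: BR = M, leader payoff 5.
- R: BR = B, leader payoff 5.
Maximizing over 6, 5, 5, Player 2 chooses L. Subgame-perfect outcome: (T, L) with payoffs (9, 6).
Under simultaneous play:
Player 1's best replies: L→T; C→M; R→B.
Player 2's best replies: T→R; M→C; B→L.
The unique mutual best reply is (M, C), giving (9, 5).
Player 2's commitment gain: 6 − 5 = 1.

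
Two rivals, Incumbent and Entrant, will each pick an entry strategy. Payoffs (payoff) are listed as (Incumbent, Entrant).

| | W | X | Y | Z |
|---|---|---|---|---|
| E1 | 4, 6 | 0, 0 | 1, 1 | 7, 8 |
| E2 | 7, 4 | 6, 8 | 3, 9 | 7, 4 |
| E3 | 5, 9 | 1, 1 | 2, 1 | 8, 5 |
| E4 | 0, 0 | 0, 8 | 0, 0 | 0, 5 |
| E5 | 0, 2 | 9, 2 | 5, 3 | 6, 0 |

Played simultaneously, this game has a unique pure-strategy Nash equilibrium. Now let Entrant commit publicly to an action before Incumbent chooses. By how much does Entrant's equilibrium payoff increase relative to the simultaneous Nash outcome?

Solve by backward induction (Entrant leads).
- W → Incumbent plays E2 (best of 4, 7, 5, 0, 0); Entrant gets 4.
- X → Incumbent plays E5 (best of 0, 6, 1, 0, 9); Entrant gets 2.
- Y → Incumbent plays E5 (best of 1, 3, 2, 0, 5); Entrant gets 3.
- Z → Incumbent plays E3 (best of 7, 7, 8, 0, 6); Entrant gets 5.
Maximizing over 4, 2, 3, 5, Entrant chooses Z. Subgame-perfect outcome: (E3, Z) with payoffs (8, 5).
Under simultaneous play:
Incumbent's best replies: W→E2; X→E5; Y→E5; Z→E3.
Entrant's best replies: E1→Z; E2→Y; E3→W; E4→X; E5→Y.
Only (E5, Y) has each player best-responding; Nash payoffs (5, 3).
Entrant's commitment gain: 5 − 3 = 2.

2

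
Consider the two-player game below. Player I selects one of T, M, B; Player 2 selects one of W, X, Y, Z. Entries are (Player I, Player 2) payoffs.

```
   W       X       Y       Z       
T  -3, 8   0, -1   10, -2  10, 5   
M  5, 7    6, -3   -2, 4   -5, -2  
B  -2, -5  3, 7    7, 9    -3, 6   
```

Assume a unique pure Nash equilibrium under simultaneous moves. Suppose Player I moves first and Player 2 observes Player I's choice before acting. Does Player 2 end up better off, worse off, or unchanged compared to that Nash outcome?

Work backward from Player 2's decision.
- T → Player 2 plays W (best of 8, -1, -2, 5); Player I gets -3.
- M → Player 2 plays W (best of 7, -3, 4, -2); Player I gets 5.
- B → Player 2 plays Y (best of -5, 7, 9, 6); Player I gets 7.
Among -3, 5, 7, the best is 7 at B. Subgame-perfect outcome: (B, Y) with payoffs (7, 9).
For the simultaneous game, intersect best replies.
Player I's best replies: W→M; X→M; Y→T; Z→T.
Player 2's best replies: T→W; M→W; B→Y.
Only (M, W) has each player best-responding; Nash payoffs (5, 7).
Player 2 earns 9 sequentially versus 7 at the Nash outcome: better off.

better off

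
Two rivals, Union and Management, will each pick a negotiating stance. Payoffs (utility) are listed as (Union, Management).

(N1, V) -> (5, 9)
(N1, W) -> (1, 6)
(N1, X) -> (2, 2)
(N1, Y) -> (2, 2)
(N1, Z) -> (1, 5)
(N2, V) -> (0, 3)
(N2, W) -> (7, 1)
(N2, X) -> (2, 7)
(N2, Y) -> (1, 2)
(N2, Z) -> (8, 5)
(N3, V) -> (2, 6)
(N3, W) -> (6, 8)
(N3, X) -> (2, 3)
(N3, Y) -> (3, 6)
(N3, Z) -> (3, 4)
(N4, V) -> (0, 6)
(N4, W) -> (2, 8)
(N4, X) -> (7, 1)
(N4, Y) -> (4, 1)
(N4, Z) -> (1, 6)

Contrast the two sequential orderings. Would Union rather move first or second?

If Union leads: Management's best replies are N1→V, N2→X, N3→W, N4→W; Union's induced payoffs 5, 2, 6, 2; outcome (N3, W), payoffs (6, 8).
If Management leads: Union's best replies are V→N1, W→N2, X→N4, Y→N4, Z→N2; Management's induced payoffs 9, 1, 1, 1, 5; outcome (N1, V), payoffs (5, 9).
Union gets 6 moving first and 5 moving second, so Union prefers to move first.

first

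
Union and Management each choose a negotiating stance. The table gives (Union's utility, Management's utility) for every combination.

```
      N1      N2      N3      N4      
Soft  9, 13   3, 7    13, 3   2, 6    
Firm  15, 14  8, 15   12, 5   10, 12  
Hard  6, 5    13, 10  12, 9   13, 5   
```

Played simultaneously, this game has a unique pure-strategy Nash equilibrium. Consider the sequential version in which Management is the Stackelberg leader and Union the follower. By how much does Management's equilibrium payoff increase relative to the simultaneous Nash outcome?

4

Solve by backward induction (Management leads).
- N1: Union compares 9, 15, 6 and picks Firm; Management would get 14.
- N2: Union compares 3, 8, 13 and picks Hard; Management would get 10.
- N3: Union compares 13, 12, 12 and picks Soft; Management would get 3.
- N4: Union compares 2, 10, 13 and picks Hard; Management would get 5.
Maximizing over 14, 10, 3, 5, Management chooses N1. Subgame-perfect outcome: (Firm, N1) with payoffs (15, 14).
For the simultaneous game, intersect best replies.
Union's best replies: N1→Firm; N2→Hard; N3→Soft; N4→Hard.
Management's best replies: Soft→N1; Firm→N2; Hard→N2.
The unique mutual best reply is (Hard, N2), giving (13, 10).
Management's commitment gain: 14 − 10 = 4.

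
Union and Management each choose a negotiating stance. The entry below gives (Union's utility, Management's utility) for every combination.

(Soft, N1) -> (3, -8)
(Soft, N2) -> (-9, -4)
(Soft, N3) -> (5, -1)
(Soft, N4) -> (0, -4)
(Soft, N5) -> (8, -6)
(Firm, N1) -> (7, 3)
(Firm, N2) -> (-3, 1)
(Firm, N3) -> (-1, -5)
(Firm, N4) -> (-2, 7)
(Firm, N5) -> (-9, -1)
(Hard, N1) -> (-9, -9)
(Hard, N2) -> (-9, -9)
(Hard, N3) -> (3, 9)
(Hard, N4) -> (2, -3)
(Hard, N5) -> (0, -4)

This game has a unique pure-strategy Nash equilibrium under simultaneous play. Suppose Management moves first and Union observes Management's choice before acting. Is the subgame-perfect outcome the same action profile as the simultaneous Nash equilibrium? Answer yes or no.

no

Union best-responds to each possible Management move:
- N1 → Union plays Firm (best of 3, 7, -9); Management gets 3.
- N2 → Union plays Firm (best of -9, -3, -9); Management gets 1.
- N3 → Union plays Soft (best of 5, -1, 3); Management gets -1.
- N4 → Union plays Hard (best of 0, -2, 2); Management gets -3.
- N5 → Union plays Soft (best of 8, -9, 0); Management gets -6.
Among 3, 1, -1, -3, -6, the best is 3 at N1. Subgame-perfect outcome: (Firm, N1) with payoffs (7, 3).
For the simultaneous game, intersect best replies.
Union's best replies: N1→Firm; N2→Firm; N3→Soft; N4→Hard; N5→Soft.
Management's best replies: Soft→N3; Firm→N4; Hard→N3.
Only (Soft, N3) has each player best-responding; Nash payoffs (5, -1).
Sequential outcome (Firm, N1) differs from the Nash profile (Soft, N3).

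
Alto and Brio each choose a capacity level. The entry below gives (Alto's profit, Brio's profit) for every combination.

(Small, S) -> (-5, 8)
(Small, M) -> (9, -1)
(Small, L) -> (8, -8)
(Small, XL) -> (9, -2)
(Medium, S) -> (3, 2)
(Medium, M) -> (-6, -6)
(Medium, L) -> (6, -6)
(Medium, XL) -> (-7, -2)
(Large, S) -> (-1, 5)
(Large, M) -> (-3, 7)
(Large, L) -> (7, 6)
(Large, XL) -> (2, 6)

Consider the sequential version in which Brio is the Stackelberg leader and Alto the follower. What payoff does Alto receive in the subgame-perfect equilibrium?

Solve by backward induction (Brio leads).
- S → Alto plays Medium (best of -5, 3, -1); Brio gets 2.
- M → Alto plays Small (best of 9, -6, -3); Brio gets -1.
- L → Alto plays Small (best of 8, 6, 7); Brio gets -8.
- XL → Alto plays Small (best of 9, -7, 2); Brio gets -2.
Brio's induced payoffs are 2, -1, -8, -2, so Brio commits to S. Subgame-perfect outcome: (Medium, S) with payoffs (3, 2).

3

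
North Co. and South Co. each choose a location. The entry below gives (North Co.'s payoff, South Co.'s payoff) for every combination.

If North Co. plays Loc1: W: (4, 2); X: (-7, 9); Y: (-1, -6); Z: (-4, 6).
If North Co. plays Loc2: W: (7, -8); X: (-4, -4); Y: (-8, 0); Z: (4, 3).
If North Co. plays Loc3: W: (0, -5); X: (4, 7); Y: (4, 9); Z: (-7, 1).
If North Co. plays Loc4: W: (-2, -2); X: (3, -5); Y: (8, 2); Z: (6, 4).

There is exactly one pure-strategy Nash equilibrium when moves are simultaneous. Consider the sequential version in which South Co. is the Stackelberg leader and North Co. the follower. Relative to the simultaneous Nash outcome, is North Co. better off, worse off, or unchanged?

worse off

Solve by backward induction (South Co. leads).
- W: BR = Loc2, leader payoff -8.
- X: BR = Loc3, leader payoff 7.
- Y: BR = Loc4, leader payoff 2.
- Z: BR = Loc4, leader payoff 4.
Among -8, 7, 2, 4, the best is 7 at X. Subgame-perfect outcome: (Loc3, X) with payoffs (4, 7).
Now find the simultaneous Nash equilibrium.
North Co.'s best replies: W→Loc2; X→Loc3; Y→Loc4; Z→Loc4.
South Co.'s best replies: Loc1→X; Loc2→Z; Loc3→Y; Loc4→Z.
Only (Loc4, Z) has each player best-responding; Nash payoffs (6, 4).
North Co. earns 4 sequentially versus 6 at the Nash outcome: worse off.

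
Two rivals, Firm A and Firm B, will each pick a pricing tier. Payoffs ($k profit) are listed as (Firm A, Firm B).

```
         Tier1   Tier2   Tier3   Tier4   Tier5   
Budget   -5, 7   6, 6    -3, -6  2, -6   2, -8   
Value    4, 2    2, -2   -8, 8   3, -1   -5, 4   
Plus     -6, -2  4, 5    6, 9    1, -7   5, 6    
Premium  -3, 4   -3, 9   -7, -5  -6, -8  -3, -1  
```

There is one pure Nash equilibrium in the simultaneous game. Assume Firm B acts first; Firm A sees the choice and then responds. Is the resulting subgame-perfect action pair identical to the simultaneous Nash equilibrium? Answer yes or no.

Backward induction with Firm B moving first.
- Tier1: Firm A compares -5, 4, -6, -3 and picks Value; Firm B would get 2.
- Tier2: Firm A compares 6, 2, 4, -3 and picks Budget; Firm B would get 6.
- Tier3: Firm A compares -3, -8, 6, -7 and picks Plus; Firm B would get 9.
- Tier4: Firm A compares 2, 3, 1, -6 and picks Value; Firm B would get -1.
- Tier5: Firm A compares 2, -5, 5, -3 and picks Plus; Firm B would get 6.
Firm B's induced payoffs are 2, 6, 9, -1, 6, so Firm B commits to Tier3. Subgame-perfect outcome: (Plus, Tier3) with payoffs (6, 9).
Now find the simultaneous Nash equilibrium.
Firm A's best replies: Tier1→Value; Tier2→Budget; Tier3→Plus; Tier4→Value; Tier5→Plus.
Firm B's best replies: Budget→Tier1; Value→Tier3; Plus→Tier3; Premium→Tier2.
The unique mutual best reply is (Plus, Tier3), giving (6, 9).
Sequential outcome (Plus, Tier3) coincides with the Nash profile (Plus, Tier3).

yes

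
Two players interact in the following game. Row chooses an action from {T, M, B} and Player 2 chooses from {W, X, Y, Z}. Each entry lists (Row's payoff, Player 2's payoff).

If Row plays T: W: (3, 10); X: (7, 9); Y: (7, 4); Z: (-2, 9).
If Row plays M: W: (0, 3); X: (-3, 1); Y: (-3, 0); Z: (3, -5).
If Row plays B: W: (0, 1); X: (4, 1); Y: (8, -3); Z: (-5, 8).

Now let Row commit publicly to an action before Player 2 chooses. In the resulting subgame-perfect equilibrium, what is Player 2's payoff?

Solve by backward induction (Row leads).
- T → Player 2 plays W (best of 10, 9, 4, 9); Row gets 3.
- M → Player 2 plays W (best of 3, 1, 0, -5); Row gets 0.
- B → Player 2 plays Z (best of 1, 1, -3, 8); Row gets -5.
Row's induced payoffs are 3, 0, -5, so Row commits to T. Subgame-perfect outcome: (T, W) with payoffs (3, 10).

10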